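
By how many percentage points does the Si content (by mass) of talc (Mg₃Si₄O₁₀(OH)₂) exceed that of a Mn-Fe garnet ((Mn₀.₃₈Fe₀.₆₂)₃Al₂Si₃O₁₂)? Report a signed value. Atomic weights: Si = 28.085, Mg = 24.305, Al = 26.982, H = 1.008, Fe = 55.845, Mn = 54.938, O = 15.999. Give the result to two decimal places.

12.66 percentage points

Si in Mg₃Si₄O₁₀(OH)₂: molar mass 379.259 g/mol; 4×28.085 = 112.340 g → 29.62 wt%.
Si in (Mn₀.₃₈Fe₀.₆₂)₃Al₂Si₃O₁₂: molar mass 496.708 g/mol; 3×28.085 = 84.255 g → 16.96 wt%.
Difference = 29.62 − 16.96 = 12.66 percentage points.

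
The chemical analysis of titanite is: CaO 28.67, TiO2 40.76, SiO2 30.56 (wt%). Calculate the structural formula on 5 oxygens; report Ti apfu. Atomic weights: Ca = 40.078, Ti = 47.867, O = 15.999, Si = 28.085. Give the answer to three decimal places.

CaO: 28.67/56.077 = 0.51126 mol → 0.51126 mol Ca, 0.51126 mol O.
TiO2: 40.76/79.865 = 0.51036 mol → 0.51036 mol Ti, 1.02072 mol O.
SiO2: 30.56/60.083 = 0.50863 mol → 0.50863 mol Si, 1.01726 mol O.
Total oxygen = 2.54924 mol. Normalization factor = 5/2.54924 = 1.96137.
Ti per 5 O = 0.51036 × 1.96137 = 1.001.

1.001 Ti apfu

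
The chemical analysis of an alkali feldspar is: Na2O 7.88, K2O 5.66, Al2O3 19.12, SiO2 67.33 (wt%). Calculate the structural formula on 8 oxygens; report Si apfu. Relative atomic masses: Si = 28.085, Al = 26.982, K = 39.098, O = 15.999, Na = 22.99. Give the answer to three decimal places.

2.997 Si apfu

Na2O: 7.88/61.979 = 0.12714 mol → 0.25428 mol Na, 0.12714 mol O.
K2O: 5.66/94.195 = 0.06009 mol → 0.12018 mol K, 0.06009 mol O.
Al2O3: 19.12/101.961 = 0.18752 mol → 0.37504 mol Al, 0.56256 mol O.
SiO2: 67.33/60.083 = 1.12062 mol → 1.12062 mol Si, 2.24124 mol O.
Total oxygen = 2.99103 mol. Normalization factor = 8/2.99103 = 2.67466.
Si per 8 O = 1.12062 × 2.67466 = 2.997.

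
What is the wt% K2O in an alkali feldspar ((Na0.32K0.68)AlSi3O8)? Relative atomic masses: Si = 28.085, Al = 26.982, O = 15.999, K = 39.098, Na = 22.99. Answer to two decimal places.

M((Na0.32K0.68)AlSi3O8) = 273.172 g/mol; M(K2O) = 94.195 g/mol.
Moles K2O per formula unit = 0.68 K ÷ 2 = 0.3400.
K2O fraction = (0.3400 × 94.195) / 273.172 = 32.026/273.172 = 0.1172.

11.72 wt%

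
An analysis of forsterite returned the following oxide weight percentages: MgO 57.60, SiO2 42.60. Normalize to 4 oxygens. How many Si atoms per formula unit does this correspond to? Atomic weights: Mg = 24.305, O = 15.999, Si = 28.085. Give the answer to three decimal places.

MgO (M=40.304): mol = 1.42914; Mg = 1.42914, O = 1.42914.
SiO2 (M=60.083): mol = 0.70902; Si = 0.70902, O = 1.41804.
ΣO = 2.84718; factor = 4/ΣO = 1.40490.
Si apfu = 0.70902 × 1.40490 = 0.996.

0.996 Si apfu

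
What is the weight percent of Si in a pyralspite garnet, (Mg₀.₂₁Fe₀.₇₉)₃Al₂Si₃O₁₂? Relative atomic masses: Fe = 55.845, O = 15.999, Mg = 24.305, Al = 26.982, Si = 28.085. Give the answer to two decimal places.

17.63 wt%

Formula mass = 0.63*24.305 + 2.37*55.845 + 2*26.982 + 3*28.085 + 12*15.999 = 477.872 g/mol, of which 84.255 g is Si.
So Si makes up 84.255/477.872 = 0.1763 of the mass, i.e. 17.63%.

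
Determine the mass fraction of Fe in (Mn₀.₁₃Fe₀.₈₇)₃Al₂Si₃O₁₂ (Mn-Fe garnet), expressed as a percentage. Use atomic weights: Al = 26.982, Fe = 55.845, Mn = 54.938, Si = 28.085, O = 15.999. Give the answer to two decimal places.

29.30 wt%

Molar mass of (Mn₀.₁₃Fe₀.₈₇)₃Al₂Si₃O₁₂: 0.39*54.938 + 2.61*55.845 + 2*26.982 + 3*28.085 + 12*15.999 = 497.388 g/mol.
Mass of Fe per formula unit: 2.61 × 55.845 = 145.755 g.
Weight fraction Fe = 145.755 / 497.388 = 0.2930.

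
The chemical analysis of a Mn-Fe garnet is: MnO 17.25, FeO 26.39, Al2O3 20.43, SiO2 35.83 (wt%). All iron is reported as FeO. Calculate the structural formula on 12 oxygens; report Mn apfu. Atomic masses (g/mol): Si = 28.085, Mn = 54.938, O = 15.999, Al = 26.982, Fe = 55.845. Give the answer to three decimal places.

1.214 Mn apfu

MnO (M=70.937): mol = 0.24317; Mn = 0.24317, O = 0.24317.
FeO (M=71.844): mol = 0.36732; Fe = 0.36732, O = 0.36732.
Al2O3 (M=101.961): mol = 0.20037; Al = 0.40074, O = 0.60111.
SiO2 (M=60.083): mol = 0.59634; Si = 0.59634, O = 1.19268.
ΣO = 2.40428; factor = 12/ΣO = 4.99110.
Mn apfu = 0.24317 × 4.99110 = 1.214.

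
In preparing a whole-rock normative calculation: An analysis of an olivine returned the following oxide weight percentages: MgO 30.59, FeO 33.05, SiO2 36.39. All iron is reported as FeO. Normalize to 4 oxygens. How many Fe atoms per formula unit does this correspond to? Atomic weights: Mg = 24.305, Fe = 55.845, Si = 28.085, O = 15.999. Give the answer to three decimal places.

0.757 Fe apfu

30.59 wt% MgO ÷ 40.304 g/mol = 0.75898 mol, giving 0.75898 Mg and 0.75898 O.
33.05 wt% FeO ÷ 71.844 g/mol = 0.46002 mol, giving 0.46002 Fe and 0.46002 O.
36.39 wt% SiO2 ÷ 60.083 g/mol = 0.60566 mol, giving 0.60566 Si and 1.21132 O.
Oxygen sums to 2.43032; scaling by 4/2.43032 = 1.64587 puts the formula on 4 O.
Fe: 0.46002 × 1.64587 = 0.757 atoms per formula unit.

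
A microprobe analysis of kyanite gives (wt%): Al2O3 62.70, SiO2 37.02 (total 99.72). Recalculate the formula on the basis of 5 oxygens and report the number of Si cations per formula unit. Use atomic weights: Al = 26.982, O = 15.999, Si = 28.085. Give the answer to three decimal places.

1.001 Si apfu

62.70 wt% Al2O3 ÷ 101.961 g/mol = 0.61494 mol, giving 1.22988 Al and 1.84482 O.
37.02 wt% SiO2 ÷ 60.083 g/mol = 0.61615 mol, giving 0.61615 Si and 1.23230 O.
Oxygen sums to 3.07712; scaling by 5/3.07712 = 1.62490 puts the formula on 5 O.
Si: 0.61615 × 1.62490 = 1.001 atoms per formula unit.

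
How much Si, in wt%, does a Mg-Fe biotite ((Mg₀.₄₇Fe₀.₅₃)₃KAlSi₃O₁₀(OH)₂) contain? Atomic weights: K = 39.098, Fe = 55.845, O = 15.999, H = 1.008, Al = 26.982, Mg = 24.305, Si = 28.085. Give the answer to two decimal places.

18.03 wt%

Formula mass = 1.41×24.305 + 1.59×55.845 + 1×39.098 + 1×26.982 + 3×28.085 + 12×15.999 + 2×1.008 = 467.403 g/mol, of which 84.255 g is Si.
So Si makes up 84.255/467.403 = 0.1803 of the mass, i.e. 18.03%.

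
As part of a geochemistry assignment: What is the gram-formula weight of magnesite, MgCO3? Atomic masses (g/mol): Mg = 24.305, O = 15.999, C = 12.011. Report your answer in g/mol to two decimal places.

84.31 g/mol

M = 1×24.305 + 1×12.011 + 3×15.999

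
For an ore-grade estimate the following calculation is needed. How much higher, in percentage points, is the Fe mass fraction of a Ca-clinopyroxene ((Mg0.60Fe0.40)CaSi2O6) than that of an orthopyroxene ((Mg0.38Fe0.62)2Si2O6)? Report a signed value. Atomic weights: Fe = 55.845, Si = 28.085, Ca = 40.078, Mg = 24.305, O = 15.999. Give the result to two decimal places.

First mineral: 22.338 g Fe in 229.163 g formula = 9.75 wt% Fe.
Second mineral: 69.248 g Fe in 239.884 g formula = 28.87 wt% Fe.
9.75% − 28.87% gives a difference of -19.12 percentage points.

-19.12 percentage points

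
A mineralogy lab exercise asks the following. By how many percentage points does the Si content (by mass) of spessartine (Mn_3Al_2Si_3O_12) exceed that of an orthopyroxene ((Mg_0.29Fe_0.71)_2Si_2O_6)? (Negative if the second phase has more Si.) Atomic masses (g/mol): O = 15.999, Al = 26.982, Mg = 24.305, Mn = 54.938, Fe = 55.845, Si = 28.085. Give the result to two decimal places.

Si in Mn_3Al_2Si_3O_12: molar mass 495.021 g/mol; 3×28.085 = 84.255 g → 17.02 wt%.
Si in (Mg_0.29Fe_0.71)_2Si_2O_6: molar mass 245.561 g/mol; 2×28.085 = 56.170 g → 22.87 wt%.
Difference = 17.02 − 22.87 = -5.85 percentage points.

-5.85 percentage points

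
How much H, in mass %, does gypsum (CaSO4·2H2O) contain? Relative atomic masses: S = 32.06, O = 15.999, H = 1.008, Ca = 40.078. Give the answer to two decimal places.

Molar mass of CaSO4·2H2O: 1×40.078 + 1×32.06 + 6×15.999 + 4×1.008 = 172.164 g/mol.
Mass of H per formula unit: 4 × 1.008 = 4.032 g.
Weight fraction H = 4.032 / 172.164 = 0.0234.

2.34 mass %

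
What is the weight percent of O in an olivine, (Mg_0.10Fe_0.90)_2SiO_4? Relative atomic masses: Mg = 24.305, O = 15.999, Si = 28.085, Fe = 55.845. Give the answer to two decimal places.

Molar mass of (Mg_0.10Fe_0.90)_2SiO_4: 0.20·24.305 + 1.80·55.845 + 1·28.085 + 4·15.999 = 197.463 g/mol.
Mass of O per formula unit: 4 × 15.999 = 63.996 g.
Weight fraction O = 63.996 / 197.463 = 0.3241.

32.41 wt%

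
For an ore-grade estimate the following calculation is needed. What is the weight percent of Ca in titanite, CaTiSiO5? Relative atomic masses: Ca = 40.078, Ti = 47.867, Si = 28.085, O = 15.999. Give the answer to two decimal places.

20.45 mass %

Molar mass of CaTiSiO5: 1*40.078 + 1*47.867 + 1*28.085 + 5*15.999 = 196.025 g/mol.
Mass of Ca per formula unit: 1 × 40.078 = 40.078 g.
Weight fraction Ca = 40.078 / 196.025 = 0.2045.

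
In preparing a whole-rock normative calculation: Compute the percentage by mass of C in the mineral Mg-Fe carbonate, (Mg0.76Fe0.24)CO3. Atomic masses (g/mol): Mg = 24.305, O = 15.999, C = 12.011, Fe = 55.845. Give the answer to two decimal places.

M((Mg0.76Fe0.24)CO3) = 91.883 g/mol.
C contributes 1 × 12.011 = 12.011 g per mole.
12.011/91.883 = 0.1307 → 13.07%.

13.07 weight percent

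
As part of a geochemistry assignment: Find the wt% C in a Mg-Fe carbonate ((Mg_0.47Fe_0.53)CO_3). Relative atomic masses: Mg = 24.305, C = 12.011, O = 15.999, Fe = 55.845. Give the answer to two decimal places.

11.89 weight percent

Formula mass = 0.47*24.305 + 0.53*55.845 + 1*12.011 + 3*15.999 = 101.029 g/mol, of which 12.011 g is C.
So C makes up 12.011/101.029 = 0.1189 of the mass, i.e. 11.89%.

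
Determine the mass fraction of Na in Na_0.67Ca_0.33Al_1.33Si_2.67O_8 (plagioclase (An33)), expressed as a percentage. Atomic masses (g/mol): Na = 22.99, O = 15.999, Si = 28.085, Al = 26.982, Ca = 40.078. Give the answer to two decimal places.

5.76 weight percent

Formula mass = 0.67*22.99 + 0.33*40.078 + 1.33*26.982 + 2.67*28.085 + 8*15.999 = 267.494 g/mol, of which 15.403 g is Na.
So Na makes up 15.403/267.494 = 0.0576 of the mass, i.e. 5.76%.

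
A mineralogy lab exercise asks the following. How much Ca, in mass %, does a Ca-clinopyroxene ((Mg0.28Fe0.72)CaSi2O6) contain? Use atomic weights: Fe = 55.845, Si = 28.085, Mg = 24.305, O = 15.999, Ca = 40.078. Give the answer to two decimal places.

Formula mass = 0.28·24.305 + 0.72·55.845 + 1·40.078 + 2·28.085 + 6·15.999 = 239.256 g/mol, of which 40.078 g is Ca.
So Ca makes up 40.078/239.256 = 0.1675 of the mass, i.e. 16.75%.

16.75 mass %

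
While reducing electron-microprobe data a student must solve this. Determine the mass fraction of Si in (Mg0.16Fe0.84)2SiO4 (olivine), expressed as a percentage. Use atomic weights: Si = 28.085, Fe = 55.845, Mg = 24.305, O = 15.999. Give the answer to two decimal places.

M((Mg0.16Fe0.84)2SiO4) = 193.678 g/mol.
Si contributes 1 × 28.085 = 28.085 g per mole.
28.085/193.678 = 0.1450 → 14.50%.

14.50 wt%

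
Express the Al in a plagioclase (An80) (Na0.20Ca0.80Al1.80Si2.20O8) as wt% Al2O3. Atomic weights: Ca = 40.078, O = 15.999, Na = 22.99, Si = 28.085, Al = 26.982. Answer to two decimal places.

33.37 wt%

Molar mass of Na0.20Ca0.80Al1.80Si2.20O8 = 0.20·22.99 + 0.80·40.078 + 1.80·26.982 + 2.20·28.085 + 8·15.999 = 275.007 g/mol.
Each formula unit contains 1.80 Al, equivalent to 1.80/2 = 0.9000 mol Al2O3.
M(Al2O3) = 2×26.982 + 3×15.999 = 101.961 g/mol.
Mass of Al2O3 per formula unit = 0.9000 × 101.961 = 91.765 g.
Al2O3 wt% = 91.765 / 275.007 × 100 = 33.37%.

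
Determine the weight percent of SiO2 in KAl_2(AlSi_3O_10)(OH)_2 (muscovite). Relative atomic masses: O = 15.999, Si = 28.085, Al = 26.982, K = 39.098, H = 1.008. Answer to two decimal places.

M(KAl_2(AlSi_3O_10)(OH)_2) = 398.303 g/mol; M(SiO2) = 60.083 g/mol.
Moles SiO2 per formula unit = 3 Si ÷ 1 = 3.0000.
SiO2 fraction = (3.0000 × 60.083) / 398.303 = 180.249/398.303 = 0.4525.

45.25 wt%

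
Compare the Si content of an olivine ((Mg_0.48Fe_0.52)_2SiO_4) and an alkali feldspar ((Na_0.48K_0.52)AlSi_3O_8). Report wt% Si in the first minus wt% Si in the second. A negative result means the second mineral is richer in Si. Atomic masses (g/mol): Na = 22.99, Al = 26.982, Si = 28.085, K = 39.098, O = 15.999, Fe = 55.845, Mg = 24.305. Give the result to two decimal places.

-14.95 percentage points

Si in (Mg_0.48Fe_0.52)_2SiO_4: molar mass 173.493 g/mol; 1×28.085 = 28.085 g → 16.19 wt%.
Si in (Na_0.48K_0.52)AlSi_3O_8: molar mass 270.595 g/mol; 3×28.085 = 84.255 g → 31.14 wt%.
Difference = 16.19 − 31.14 = -14.95 percentage points.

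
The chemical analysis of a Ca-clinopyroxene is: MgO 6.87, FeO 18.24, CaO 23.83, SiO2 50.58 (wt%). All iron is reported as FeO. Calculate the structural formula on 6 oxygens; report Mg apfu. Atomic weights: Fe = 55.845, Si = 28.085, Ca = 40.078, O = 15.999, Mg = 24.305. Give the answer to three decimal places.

MgO (M=40.304): mol = 0.17045; Mg = 0.17045, O = 0.17045.
FeO (M=71.844): mol = 0.25388; Fe = 0.25388, O = 0.25388.
CaO (M=56.077): mol = 0.42495; Ca = 0.42495, O = 0.42495.
SiO2 (M=60.083): mol = 0.84184; Si = 0.84184, O = 1.68368.
ΣO = 2.53296; factor = 6/ΣO = 2.36877.
Mg apfu = 0.17045 × 2.36877 = 0.404.

0.404 Mg apfu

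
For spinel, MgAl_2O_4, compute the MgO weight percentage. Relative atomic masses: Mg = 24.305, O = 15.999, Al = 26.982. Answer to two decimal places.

28.33 wt%

M(MgAl_2O_4) = 142.265 g/mol; M(MgO) = 40.304 g/mol.
Moles MgO per formula unit = 1 Mg ÷ 1 = 1.0000.
MgO fraction = (1.0000 × 40.304) / 142.265 = 40.304/142.265 = 0.2833.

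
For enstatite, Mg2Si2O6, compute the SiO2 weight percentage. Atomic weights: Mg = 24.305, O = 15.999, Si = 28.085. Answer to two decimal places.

Formula mass = 200.774 g/mol.
2 Si → 2.0000 mol SiO2 per formula unit; M(SiO2) = 60.083, so SiO2 mass = 120.166 g.
120.166/200.774 × 100 = 59.85 wt%.

59.85 wt%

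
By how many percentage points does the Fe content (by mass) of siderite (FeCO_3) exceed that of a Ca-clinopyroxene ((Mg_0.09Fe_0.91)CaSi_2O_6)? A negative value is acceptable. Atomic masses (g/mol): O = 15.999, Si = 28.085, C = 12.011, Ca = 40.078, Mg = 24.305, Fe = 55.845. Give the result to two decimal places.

Fe in FeCO_3: molar mass 115.853 g/mol; 1×55.845 = 55.845 g → 48.20 wt%.
Fe in (Mg_0.09Fe_0.91)CaSi_2O_6: molar mass 245.248 g/mol; 0.91×55.845 = 50.819 g → 20.72 wt%.
Difference = 48.20 − 20.72 = 27.48 percentage points.

27.48 percentage points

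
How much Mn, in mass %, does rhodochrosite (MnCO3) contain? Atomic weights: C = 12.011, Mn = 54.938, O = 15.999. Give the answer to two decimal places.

47.79 mass %

M(MnCO3) = 114.946 g/mol.
Mn contributes 1 × 54.938 = 54.938 g per mole.
54.938/114.946 = 0.4779 → 47.79%.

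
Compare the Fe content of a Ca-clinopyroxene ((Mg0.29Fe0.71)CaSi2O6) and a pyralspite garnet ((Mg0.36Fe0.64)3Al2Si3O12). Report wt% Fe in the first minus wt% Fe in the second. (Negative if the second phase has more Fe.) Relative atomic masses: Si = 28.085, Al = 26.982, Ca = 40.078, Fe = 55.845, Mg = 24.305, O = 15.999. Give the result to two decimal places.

First mineral: 39.650 g Fe in 238.940 g formula = 16.59 wt% Fe.
Second mineral: 107.222 g Fe in 463.679 g formula = 23.12 wt% Fe.
16.59% − 23.12% gives a difference of -6.53 percentage points.

-6.53 percentage points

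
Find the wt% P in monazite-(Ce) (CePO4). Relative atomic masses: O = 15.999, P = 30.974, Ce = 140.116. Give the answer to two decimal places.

13.18 wt%

Formula mass = 1·140.116 + 1·30.974 + 4·15.999 = 235.086 g/mol, of which 30.974 g is P.
So P makes up 30.974/235.086 = 0.1318 of the mass, i.e. 13.18%.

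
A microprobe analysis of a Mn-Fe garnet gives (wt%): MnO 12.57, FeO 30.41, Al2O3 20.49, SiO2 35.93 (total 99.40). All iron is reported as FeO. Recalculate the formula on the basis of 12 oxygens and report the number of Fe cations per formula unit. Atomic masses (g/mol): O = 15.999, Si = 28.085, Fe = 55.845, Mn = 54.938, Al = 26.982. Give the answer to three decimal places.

2.117 Fe apfu

12.57 wt% MnO ÷ 70.937 g/mol = 0.17720 mol, giving 0.17720 Mn and 0.17720 O.
30.41 wt% FeO ÷ 71.844 g/mol = 0.42328 mol, giving 0.42328 Fe and 0.42328 O.
20.49 wt% Al2O3 ÷ 101.961 g/mol = 0.20096 mol, giving 0.40192 Al and 0.60288 O.
35.93 wt% SiO2 ÷ 60.083 g/mol = 0.59801 mol, giving 0.59801 Si and 1.19602 O.
Oxygen sums to 2.39938; scaling by 12/2.39938 = 5.00129 puts the formula on 12 O.
Fe: 0.42328 × 5.00129 = 2.117 atoms per formula unit.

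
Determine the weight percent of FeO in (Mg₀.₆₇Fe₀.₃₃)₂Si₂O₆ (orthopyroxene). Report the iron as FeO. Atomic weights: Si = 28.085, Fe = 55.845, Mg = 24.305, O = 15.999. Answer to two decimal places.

Formula mass = 221.590 g/mol.
0.66 Fe → 0.6600 mol FeO per formula unit; M(FeO) = 71.844, so FeO mass = 47.417 g.
47.417/221.590 × 100 = 21.40 wt%.

21.40 wt%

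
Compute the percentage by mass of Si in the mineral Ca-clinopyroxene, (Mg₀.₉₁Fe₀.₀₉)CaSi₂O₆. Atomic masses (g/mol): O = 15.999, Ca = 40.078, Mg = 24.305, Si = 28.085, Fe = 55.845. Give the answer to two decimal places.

Molar mass of (Mg₀.₉₁Fe₀.₀₉)CaSi₂O₆: 0.91*24.305 + 0.09*55.845 + 1*40.078 + 2*28.085 + 6*15.999 = 219.386 g/mol.
Mass of Si per formula unit: 2 × 28.085 = 56.170 g.
Weight fraction Si = 56.170 / 219.386 = 0.2560.

25.60 wt%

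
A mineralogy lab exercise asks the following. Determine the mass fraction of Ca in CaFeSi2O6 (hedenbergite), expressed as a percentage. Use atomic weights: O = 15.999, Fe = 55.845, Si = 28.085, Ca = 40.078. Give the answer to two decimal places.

16.15 weight percent

Molar mass of CaFeSi2O6: 1×40.078 + 1×55.845 + 2×28.085 + 6×15.999 = 248.087 g/mol.
Mass of Ca per formula unit: 1 × 40.078 = 40.078 g.
Weight fraction Ca = 40.078 / 248.087 = 0.1615.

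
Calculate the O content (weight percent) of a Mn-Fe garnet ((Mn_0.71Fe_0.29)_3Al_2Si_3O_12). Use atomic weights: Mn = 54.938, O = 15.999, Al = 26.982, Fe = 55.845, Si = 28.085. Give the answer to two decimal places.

Formula mass = 2.13×54.938 + 0.87×55.845 + 2×26.982 + 3×28.085 + 12×15.999 = 495.810 g/mol, of which 191.988 g is O.
So O makes up 191.988/495.810 = 0.3872 of the mass, i.e. 38.72%.

38.72 weight percent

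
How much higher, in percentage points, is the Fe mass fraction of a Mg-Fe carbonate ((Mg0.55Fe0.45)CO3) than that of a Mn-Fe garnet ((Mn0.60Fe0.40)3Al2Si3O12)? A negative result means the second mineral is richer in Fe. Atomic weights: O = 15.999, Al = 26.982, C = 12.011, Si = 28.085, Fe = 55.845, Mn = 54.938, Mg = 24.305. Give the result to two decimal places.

12.00 percentage points

First mineral: 25.130 g Fe in 98.506 g formula = 25.51 wt% Fe.
Second mineral: 67.014 g Fe in 496.109 g formula = 13.51 wt% Fe.
25.51% − 13.51% gives a difference of 12.00 percentage points.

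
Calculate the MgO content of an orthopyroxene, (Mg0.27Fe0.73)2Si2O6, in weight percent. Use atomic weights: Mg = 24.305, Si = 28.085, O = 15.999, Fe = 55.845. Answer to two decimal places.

8.82 wt%

Molar mass of (Mg0.27Fe0.73)2Si2O6 = 0.54×24.305 + 1.46×55.845 + 2×28.085 + 6×15.999 = 246.822 g/mol.
Each formula unit contains 0.54 Mg, equivalent to 0.54/1 = 0.5400 mol MgO.
M(MgO) = 1×24.305 + 1×15.999 = 40.304 g/mol.
Mass of MgO per formula unit = 0.5400 × 40.304 = 21.764 g.
MgO wt% = 21.764 / 246.822 × 100 = 8.82%.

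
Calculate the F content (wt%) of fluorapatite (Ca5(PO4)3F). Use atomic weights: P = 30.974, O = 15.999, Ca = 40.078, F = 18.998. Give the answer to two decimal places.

3.77 wt%

Molar mass of Ca5(PO4)3F: 5*40.078 + 3*30.974 + 12*15.999 + 1*18.998 = 504.298 g/mol.
Mass of F per formula unit: 1 × 18.998 = 18.998 g.
Weight fraction F = 18.998 / 504.298 = 0.0377.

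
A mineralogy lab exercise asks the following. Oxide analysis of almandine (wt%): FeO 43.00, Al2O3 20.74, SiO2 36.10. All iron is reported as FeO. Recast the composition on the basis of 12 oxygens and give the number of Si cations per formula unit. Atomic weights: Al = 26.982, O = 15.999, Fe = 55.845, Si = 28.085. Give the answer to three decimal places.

2.991 Si apfu

FeO: 43.00/71.844 = 0.59852 mol → 0.59852 mol Fe, 0.59852 mol O.
Al2O3: 20.74/101.961 = 0.20341 mol → 0.40682 mol Al, 0.61023 mol O.
SiO2: 36.10/60.083 = 0.60084 mol → 0.60084 mol Si, 1.20168 mol O.
Total oxygen = 2.41043 mol. Normalization factor = 12/2.41043 = 4.97836.
Si per 12 O = 0.60084 × 4.97836 = 2.991.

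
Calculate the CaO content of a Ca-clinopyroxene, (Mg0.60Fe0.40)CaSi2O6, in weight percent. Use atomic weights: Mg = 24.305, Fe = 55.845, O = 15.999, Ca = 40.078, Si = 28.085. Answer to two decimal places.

24.47 wt%

Molar mass of (Mg0.60Fe0.40)CaSi2O6 = 0.60×24.305 + 0.40×55.845 + 1×40.078 + 2×28.085 + 6×15.999 = 229.163 g/mol.
Each formula unit contains 1 Ca, equivalent to 1/1 = 1.0000 mol CaO.
M(CaO) = 1×40.078 + 1×15.999 = 56.077 g/mol.
Mass of CaO per formula unit = 1.0000 × 56.077 = 56.077 g.
CaO wt% = 56.077 / 229.163 × 100 = 24.47%.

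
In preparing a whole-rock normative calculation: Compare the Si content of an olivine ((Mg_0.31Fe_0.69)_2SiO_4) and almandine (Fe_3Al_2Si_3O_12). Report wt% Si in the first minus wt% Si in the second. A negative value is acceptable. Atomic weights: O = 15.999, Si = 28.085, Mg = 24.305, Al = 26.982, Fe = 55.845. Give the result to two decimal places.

-1.68 percentage points

First mineral: 28.085 g Si in 184.216 g formula = 15.25 wt% Si.
Second mineral: 84.255 g Si in 497.742 g formula = 16.93 wt% Si.
15.25% − 16.93% gives a difference of -1.68 percentage points.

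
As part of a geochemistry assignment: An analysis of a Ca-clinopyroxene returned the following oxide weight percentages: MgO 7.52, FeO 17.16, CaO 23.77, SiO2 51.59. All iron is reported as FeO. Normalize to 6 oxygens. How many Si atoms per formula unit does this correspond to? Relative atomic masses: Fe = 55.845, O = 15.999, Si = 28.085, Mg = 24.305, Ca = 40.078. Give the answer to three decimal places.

7.52 wt% MgO ÷ 40.304 g/mol = 0.18658 mol, giving 0.18658 Mg and 0.18658 O.
17.16 wt% FeO ÷ 71.844 g/mol = 0.23885 mol, giving 0.23885 Fe and 0.23885 O.
23.77 wt% CaO ÷ 56.077 g/mol = 0.42388 mol, giving 0.42388 Ca and 0.42388 O.
51.59 wt% SiO2 ÷ 60.083 g/mol = 0.85865 mol, giving 0.85865 Si and 1.71730 O.
Oxygen sums to 2.56661; scaling by 6/2.56661 = 2.33771 puts the formula on 6 O.
Si: 0.85865 × 2.33771 = 2.007 atoms per formula unit.

2.007 Si apfu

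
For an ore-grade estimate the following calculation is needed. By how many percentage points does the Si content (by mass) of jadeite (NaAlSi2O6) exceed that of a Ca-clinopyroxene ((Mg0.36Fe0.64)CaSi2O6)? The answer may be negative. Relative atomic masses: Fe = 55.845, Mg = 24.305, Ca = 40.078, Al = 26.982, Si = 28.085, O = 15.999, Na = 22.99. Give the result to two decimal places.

Si in NaAlSi2O6: molar mass 202.136 g/mol; 2×28.085 = 56.170 g → 27.79 wt%.
Si in (Mg0.36Fe0.64)CaSi2O6: molar mass 236.733 g/mol; 2×28.085 = 56.170 g → 23.73 wt%.
Difference = 27.79 − 23.73 = 4.06 percentage points.

4.06 percentage points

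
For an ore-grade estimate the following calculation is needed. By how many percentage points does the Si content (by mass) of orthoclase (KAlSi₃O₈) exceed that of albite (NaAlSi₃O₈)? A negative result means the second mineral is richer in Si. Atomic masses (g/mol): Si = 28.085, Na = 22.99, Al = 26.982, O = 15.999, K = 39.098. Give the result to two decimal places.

First mineral: 84.255 g Si in 278.327 g formula = 30.27 wt% Si.
Second mineral: 84.255 g Si in 262.219 g formula = 32.13 wt% Si.
30.27% − 32.13% gives a difference of -1.86 percentage points.

-1.86 percentage points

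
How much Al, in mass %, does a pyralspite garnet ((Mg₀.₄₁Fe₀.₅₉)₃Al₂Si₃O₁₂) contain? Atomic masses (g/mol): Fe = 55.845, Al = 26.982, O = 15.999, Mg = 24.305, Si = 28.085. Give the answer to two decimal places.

M((Mg₀.₄₁Fe₀.₅₉)₃Al₂Si₃O₁₂) = 458.948 g/mol.
Al contributes 2 × 26.982 = 53.964 g per mole.
53.964/458.948 = 0.1176 → 11.76%.

11.76 mass %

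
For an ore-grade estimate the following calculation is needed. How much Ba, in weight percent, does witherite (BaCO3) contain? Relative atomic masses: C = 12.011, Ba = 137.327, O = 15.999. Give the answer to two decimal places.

69.59 weight percent

M(BaCO3) = 197.335 g/mol.
Ba contributes 1 × 137.327 = 137.327 g per mole.
137.327/197.335 = 0.6959 → 69.59%.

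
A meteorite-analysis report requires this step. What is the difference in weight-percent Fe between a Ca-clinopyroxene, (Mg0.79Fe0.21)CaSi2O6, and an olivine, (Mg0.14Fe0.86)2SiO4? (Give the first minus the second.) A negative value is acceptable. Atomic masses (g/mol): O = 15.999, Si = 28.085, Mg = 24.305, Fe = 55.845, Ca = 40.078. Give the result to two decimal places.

First mineral: 11.727 g Fe in 223.170 g formula = 5.25 wt% Fe.
Second mineral: 96.053 g Fe in 194.940 g formula = 49.27 wt% Fe.
5.25% − 49.27% gives a difference of -44.02 percentage points.

-44.02 percentage points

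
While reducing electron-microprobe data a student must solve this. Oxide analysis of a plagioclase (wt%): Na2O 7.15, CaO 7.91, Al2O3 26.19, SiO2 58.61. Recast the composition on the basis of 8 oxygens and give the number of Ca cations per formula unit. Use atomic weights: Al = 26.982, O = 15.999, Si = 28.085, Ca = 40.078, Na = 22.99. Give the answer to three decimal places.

0.379 Ca apfu

7.15 wt% Na2O ÷ 61.979 g/mol = 0.11536 mol, giving 0.23072 Na and 0.11536 O.
7.91 wt% CaO ÷ 56.077 g/mol = 0.14106 mol, giving 0.14106 Ca and 0.14106 O.
26.19 wt% Al2O3 ÷ 101.961 g/mol = 0.25686 mol, giving 0.51372 Al and 0.77058 O.
58.61 wt% SiO2 ÷ 60.083 g/mol = 0.97548 mol, giving 0.97548 Si and 1.95096 O.
Oxygen sums to 2.97796; scaling by 8/2.97796 = 2.68640 puts the formula on 8 O.
Ca: 0.14106 × 2.68640 = 0.379 atoms per formula unit.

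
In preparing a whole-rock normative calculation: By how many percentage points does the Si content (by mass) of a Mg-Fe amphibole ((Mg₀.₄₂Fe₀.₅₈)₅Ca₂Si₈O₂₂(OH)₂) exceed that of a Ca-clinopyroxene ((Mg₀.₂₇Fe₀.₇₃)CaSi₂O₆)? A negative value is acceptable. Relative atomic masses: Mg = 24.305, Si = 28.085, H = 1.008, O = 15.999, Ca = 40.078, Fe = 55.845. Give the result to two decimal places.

First mineral: 224.680 g Si in 903.819 g formula = 24.86 wt% Si.
Second mineral: 56.170 g Si in 239.571 g formula = 23.45 wt% Si.
24.86% − 23.45% gives a difference of 1.41 percentage points.

1.41 percentage points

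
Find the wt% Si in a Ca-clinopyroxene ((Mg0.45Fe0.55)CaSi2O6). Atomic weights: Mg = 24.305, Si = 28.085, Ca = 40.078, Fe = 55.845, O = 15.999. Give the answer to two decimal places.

Formula mass = 0.45*24.305 + 0.55*55.845 + 1*40.078 + 2*28.085 + 6*15.999 = 233.894 g/mol, of which 56.170 g is Si.
So Si makes up 56.170/233.894 = 0.2402 of the mass, i.e. 24.02%.

24.02 mass %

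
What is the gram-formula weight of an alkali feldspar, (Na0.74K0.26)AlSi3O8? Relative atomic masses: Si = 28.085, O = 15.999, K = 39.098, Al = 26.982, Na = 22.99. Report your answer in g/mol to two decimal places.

266.41 g/mol

M = 0.74(22.99) + 0.26(39.098) + 1(26.982) + 3(28.085) + 8(15.999)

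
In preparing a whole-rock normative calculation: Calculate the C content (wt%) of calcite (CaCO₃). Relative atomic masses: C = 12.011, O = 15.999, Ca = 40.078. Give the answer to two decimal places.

M(CaCO₃) = 100.086 g/mol.
C contributes 1 × 12.011 = 12.011 g per mole.
12.011/100.086 = 0.1200 → 12.00%.

12.00 wt%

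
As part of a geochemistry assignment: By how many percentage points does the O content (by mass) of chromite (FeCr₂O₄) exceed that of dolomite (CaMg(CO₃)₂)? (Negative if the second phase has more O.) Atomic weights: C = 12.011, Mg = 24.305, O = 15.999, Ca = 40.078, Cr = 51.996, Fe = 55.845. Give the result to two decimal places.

-23.47 percentage points

O in FeCr₂O₄: molar mass 223.833 g/mol; 4×15.999 = 63.996 g → 28.59 wt%.
O in CaMg(CO₃)₂: molar mass 184.399 g/mol; 6×15.999 = 95.994 g → 52.06 wt%.
Difference = 28.59 − 52.06 = -23.47 percentage points.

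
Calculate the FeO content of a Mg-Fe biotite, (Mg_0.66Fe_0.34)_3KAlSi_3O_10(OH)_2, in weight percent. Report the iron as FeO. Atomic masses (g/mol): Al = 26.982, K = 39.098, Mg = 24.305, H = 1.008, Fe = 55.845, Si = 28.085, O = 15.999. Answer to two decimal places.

16.31 wt%

Formula mass = 449.425 g/mol.
1.02 Fe → 1.0200 mol FeO per formula unit; M(FeO) = 71.844, so FeO mass = 73.281 g.
73.281/449.425 × 100 = 16.31 wt%.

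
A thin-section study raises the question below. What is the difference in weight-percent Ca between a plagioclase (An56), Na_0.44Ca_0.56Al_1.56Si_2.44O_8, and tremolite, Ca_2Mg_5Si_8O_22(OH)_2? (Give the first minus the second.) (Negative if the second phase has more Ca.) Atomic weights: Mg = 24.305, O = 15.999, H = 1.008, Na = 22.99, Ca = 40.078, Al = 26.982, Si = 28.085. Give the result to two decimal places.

-1.59 percentage points

M(Na_0.44Ca_0.56Al_1.56Si_2.44O_8) = 271.171 g/mol, so wt% Ca = 22.444/271.171 × 100 = 8.28%.
M(Ca_2Mg_5Si_8O_22(OH)_2) = 812.353 g/mol, so wt% Ca = 80.156/812.353 × 100 = 9.87%.
8.28 − 9.87 = -1.59 pp.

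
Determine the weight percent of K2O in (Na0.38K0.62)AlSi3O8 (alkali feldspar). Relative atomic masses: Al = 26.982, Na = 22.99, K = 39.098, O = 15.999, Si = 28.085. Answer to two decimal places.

10.73 wt%

Formula mass = 272.206 g/mol.
0.62 K → 0.3100 mol K2O per formula unit; M(K2O) = 94.195, so K2O mass = 29.200 g.
29.200/272.206 × 100 = 10.73 wt%.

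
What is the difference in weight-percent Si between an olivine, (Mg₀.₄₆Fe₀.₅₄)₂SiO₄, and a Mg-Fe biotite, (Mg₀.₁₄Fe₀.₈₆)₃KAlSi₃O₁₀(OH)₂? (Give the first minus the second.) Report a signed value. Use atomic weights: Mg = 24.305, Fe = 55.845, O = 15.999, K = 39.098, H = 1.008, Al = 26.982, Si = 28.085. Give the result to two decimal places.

First mineral: 28.085 g Si in 174.754 g formula = 16.07 wt% Si.
Second mineral: 84.255 g Si in 498.627 g formula = 16.90 wt% Si.
16.07% − 16.90% gives a difference of -0.83 percentage points.

-0.83 percentage points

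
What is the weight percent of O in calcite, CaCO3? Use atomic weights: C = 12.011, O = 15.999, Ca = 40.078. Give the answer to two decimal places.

Formula mass = 1*40.078 + 1*12.011 + 3*15.999 = 100.086 g/mol, of which 47.997 g is O.
So O makes up 47.997/100.086 = 0.4796 of the mass, i.e. 47.96%.

47.96 weight percent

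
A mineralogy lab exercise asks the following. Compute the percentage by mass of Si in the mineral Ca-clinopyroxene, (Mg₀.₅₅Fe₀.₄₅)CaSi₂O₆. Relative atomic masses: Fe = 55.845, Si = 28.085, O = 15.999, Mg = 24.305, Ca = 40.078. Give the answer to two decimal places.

24.34 mass %

Formula mass = 0.55*24.305 + 0.45*55.845 + 1*40.078 + 2*28.085 + 6*15.999 = 230.740 g/mol, of which 56.170 g is Si.
So Si makes up 56.170/230.740 = 0.2434 of the mass, i.e. 24.34%.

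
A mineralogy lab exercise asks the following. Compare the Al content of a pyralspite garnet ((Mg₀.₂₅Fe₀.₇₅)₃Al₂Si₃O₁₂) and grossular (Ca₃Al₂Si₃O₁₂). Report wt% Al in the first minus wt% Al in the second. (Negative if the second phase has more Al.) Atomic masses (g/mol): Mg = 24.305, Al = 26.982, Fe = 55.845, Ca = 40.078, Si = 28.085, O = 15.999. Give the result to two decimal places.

First mineral: 53.964 g Al in 474.087 g formula = 11.38 wt% Al.
Second mineral: 53.964 g Al in 450.441 g formula = 11.98 wt% Al.
11.38% − 11.98% gives a difference of -0.60 percentage points.

-0.60 percentage points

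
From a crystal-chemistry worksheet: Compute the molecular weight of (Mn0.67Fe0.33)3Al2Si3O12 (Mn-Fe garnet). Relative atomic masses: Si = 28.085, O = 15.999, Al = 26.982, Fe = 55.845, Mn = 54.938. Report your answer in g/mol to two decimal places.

The formula mass is the sum 2.01×54.938 + 0.99×55.845 + 2×26.982 + 3×28.085 + 12×15.999.

495.92 g/mol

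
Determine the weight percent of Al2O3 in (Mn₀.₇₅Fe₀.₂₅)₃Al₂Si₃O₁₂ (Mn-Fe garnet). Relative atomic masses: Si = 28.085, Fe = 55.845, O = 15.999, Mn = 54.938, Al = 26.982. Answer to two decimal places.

Molar mass of (Mn₀.₇₅Fe₀.₂₅)₃Al₂Si₃O₁₂ = 2.25*54.938 + 0.75*55.845 + 2*26.982 + 3*28.085 + 12*15.999 = 495.701 g/mol.
Each formula unit contains 2 Al, equivalent to 2/2 = 1.0000 mol Al2O3.
M(Al2O3) = 2×26.982 + 3×15.999 = 101.961 g/mol.
Mass of Al2O3 per formula unit = 1.0000 × 101.961 = 101.961 g.
Al2O3 wt% = 101.961 / 495.701 × 100 = 20.57%.

20.57 wt%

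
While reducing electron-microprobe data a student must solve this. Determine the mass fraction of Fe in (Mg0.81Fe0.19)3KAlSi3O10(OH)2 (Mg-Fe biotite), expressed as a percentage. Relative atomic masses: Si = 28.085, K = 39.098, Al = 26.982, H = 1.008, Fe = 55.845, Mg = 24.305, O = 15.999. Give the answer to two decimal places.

Formula mass = 2.43×24.305 + 0.57×55.845 + 1×39.098 + 1×26.982 + 3×28.085 + 12×15.999 + 2×1.008 = 435.232 g/mol, of which 31.832 g is Fe.
So Fe makes up 31.832/435.232 = 0.0731 of the mass, i.e. 7.31%.

7.31 weight percent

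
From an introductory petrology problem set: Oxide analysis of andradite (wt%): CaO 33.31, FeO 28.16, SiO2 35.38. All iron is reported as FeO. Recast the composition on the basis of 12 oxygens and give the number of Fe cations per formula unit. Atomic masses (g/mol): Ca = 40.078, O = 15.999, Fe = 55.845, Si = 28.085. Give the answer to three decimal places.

2.174 Fe apfu

CaO (M=56.077): mol = 0.59400; Ca = 0.59400, O = 0.59400.
FeO (M=71.844): mol = 0.39196; Fe = 0.39196, O = 0.39196.
SiO2 (M=60.083): mol = 0.58885; Si = 0.58885, O = 1.17770.
ΣO = 2.16366; factor = 12/ΣO = 5.54616.
Fe apfu = 0.39196 × 5.54616 = 2.174.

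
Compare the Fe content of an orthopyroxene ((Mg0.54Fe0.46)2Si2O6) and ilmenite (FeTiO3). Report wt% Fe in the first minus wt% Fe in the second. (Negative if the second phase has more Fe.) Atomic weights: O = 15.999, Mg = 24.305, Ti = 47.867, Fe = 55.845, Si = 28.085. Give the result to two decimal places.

Fe in (Mg0.54Fe0.46)2Si2O6: molar mass 229.791 g/mol; 0.92×55.845 = 51.377 g → 22.36 wt%.
Fe in FeTiO3: molar mass 151.709 g/mol; 1×55.845 = 55.845 g → 36.81 wt%.
Difference = 22.36 − 36.81 = -14.45 percentage points.

-14.45 percentage points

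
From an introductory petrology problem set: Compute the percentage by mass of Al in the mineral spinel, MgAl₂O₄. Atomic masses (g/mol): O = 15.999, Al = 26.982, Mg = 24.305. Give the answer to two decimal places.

37.93 mass %

Molar mass of MgAl₂O₄: 1×24.305 + 2×26.982 + 4×15.999 = 142.265 g/mol.
Mass of Al per formula unit: 2 × 26.982 = 53.964 g.
Weight fraction Al = 53.964 / 142.265 = 0.3793.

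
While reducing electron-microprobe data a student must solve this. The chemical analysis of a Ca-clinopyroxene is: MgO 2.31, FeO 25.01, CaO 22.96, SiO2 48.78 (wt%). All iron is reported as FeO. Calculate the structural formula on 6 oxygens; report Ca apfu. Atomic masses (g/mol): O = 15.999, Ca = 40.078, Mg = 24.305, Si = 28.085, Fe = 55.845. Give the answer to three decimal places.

1.007 Ca apfu

MgO: 2.31/40.304 = 0.05731 mol → 0.05731 mol Mg, 0.05731 mol O.
FeO: 25.01/71.844 = 0.34812 mol → 0.34812 mol Fe, 0.34812 mol O.
CaO: 22.96/56.077 = 0.40944 mol → 0.40944 mol Ca, 0.40944 mol O.
SiO2: 48.78/60.083 = 0.81188 mol → 0.81188 mol Si, 1.62376 mol O.
Total oxygen = 2.43863 mol. Normalization factor = 6/2.43863 = 2.46040.
Ca per 6 O = 0.40944 × 2.46040 = 1.007.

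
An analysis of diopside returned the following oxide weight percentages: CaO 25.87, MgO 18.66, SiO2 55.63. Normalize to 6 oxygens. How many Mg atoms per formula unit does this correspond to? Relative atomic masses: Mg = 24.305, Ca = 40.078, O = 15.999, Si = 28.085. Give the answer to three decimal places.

1.001 Mg apfu

CaO (M=56.077): mol = 0.46133; Ca = 0.46133, O = 0.46133.
MgO (M=40.304): mol = 0.46298; Mg = 0.46298, O = 0.46298.
SiO2 (M=60.083): mol = 0.92589; Si = 0.92589, O = 1.85178.
ΣO = 2.77609; factor = 6/ΣO = 2.16131.
Mg apfu = 0.46298 × 2.16131 = 1.001.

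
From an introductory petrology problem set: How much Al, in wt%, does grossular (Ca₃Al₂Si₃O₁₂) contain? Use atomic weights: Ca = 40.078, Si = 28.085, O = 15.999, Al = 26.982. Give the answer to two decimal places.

11.98 wt%

M(Ca₃Al₂Si₃O₁₂) = 450.441 g/mol.
Al contributes 2 × 26.982 = 53.964 g per mole.
53.964/450.441 = 0.1198 → 11.98%.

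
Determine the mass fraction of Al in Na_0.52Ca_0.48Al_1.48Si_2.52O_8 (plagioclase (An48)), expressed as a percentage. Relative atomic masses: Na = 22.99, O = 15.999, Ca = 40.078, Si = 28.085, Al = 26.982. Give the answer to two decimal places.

14.80 weight percent

M(Na_0.52Ca_0.48Al_1.48Si_2.52O_8) = 269.892 g/mol.
Al contributes 1.48 × 26.982 = 39.933 g per mole.
39.933/269.892 = 0.1480 → 14.80%.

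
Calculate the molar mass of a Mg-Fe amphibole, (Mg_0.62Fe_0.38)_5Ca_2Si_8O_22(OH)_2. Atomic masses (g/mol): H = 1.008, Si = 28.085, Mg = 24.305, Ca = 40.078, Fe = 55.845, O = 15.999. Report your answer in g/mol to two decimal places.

872.28 g/mol

M = 3.10*24.305 + 1.90*55.845 + 2*40.078 + 8*28.085 + 24*15.999 + 2*1.008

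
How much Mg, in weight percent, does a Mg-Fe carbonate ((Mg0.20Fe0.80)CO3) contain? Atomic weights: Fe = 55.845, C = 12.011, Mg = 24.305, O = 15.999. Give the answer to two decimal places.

4.44 weight percent

M((Mg0.20Fe0.80)CO3) = 109.545 g/mol.
Mg contributes 0.20 × 24.305 = 4.861 g per mole.
4.861/109.545 = 0.0444 → 4.44%.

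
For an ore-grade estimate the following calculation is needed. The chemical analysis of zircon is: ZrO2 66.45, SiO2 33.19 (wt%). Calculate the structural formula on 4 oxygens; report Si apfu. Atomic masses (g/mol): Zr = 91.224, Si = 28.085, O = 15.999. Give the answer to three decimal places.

ZrO2 (M=123.222): mol = 0.53927; Zr = 0.53927, O = 1.07854.
SiO2 (M=60.083): mol = 0.55240; Si = 0.55240, O = 1.10480.
ΣO = 2.18334; factor = 4/ΣO = 1.83206.
Si apfu = 0.55240 × 1.83206 = 1.012.

1.012 Si apfu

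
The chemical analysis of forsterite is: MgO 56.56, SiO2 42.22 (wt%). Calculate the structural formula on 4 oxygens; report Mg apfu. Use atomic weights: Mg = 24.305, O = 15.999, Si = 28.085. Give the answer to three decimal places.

MgO: 56.56/40.304 = 1.40333 mol → 1.40333 mol Mg, 1.40333 mol O.
SiO2: 42.22/60.083 = 0.70269 mol → 0.70269 mol Si, 1.40538 mol O.
Total oxygen = 2.80871 mol. Normalization factor = 4/2.80871 = 1.42414.
Mg per 4 O = 1.40333 × 1.42414 = 1.999.

1.999 Mg apfu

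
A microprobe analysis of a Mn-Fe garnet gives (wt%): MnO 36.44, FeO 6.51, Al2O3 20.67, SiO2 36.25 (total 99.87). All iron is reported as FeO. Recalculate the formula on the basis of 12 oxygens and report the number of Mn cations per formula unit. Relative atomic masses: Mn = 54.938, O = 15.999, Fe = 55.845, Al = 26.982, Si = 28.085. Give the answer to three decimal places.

36.44 wt% MnO ÷ 70.937 g/mol = 0.51370 mol, giving 0.51370 Mn and 0.51370 O.
6.51 wt% FeO ÷ 71.844 g/mol = 0.09061 mol, giving 0.09061 Fe and 0.09061 O.
20.67 wt% Al2O3 ÷ 101.961 g/mol = 0.20272 mol, giving 0.40544 Al and 0.60816 O.
36.25 wt% SiO2 ÷ 60.083 g/mol = 0.60333 mol, giving 0.60333 Si and 1.20666 O.
Oxygen sums to 2.41913; scaling by 12/2.41913 = 4.96046 puts the formula on 12 O.
Mn: 0.51370 × 4.96046 = 2.548 atoms per formula unit.

2.548 Mn apfu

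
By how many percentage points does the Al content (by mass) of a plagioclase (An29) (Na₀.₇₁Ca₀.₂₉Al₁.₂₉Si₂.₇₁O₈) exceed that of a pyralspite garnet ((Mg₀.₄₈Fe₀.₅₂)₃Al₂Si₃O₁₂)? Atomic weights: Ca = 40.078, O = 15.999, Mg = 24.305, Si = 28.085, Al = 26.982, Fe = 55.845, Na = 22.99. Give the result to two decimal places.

First mineral: 34.807 g Al in 266.855 g formula = 13.04 wt% Al.
Second mineral: 53.964 g Al in 452.324 g formula = 11.93 wt% Al.
13.04% − 11.93% gives a difference of 1.11 percentage points.

1.11 percentage points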